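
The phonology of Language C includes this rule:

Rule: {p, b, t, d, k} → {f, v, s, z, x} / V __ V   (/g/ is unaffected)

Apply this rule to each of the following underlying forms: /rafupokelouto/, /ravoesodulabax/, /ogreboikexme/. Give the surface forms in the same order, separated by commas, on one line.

rafufoxelouso, ravoesozulavax, ogrevoixexme

/rafupokelouto/: /p/ is a stop between vowels /u/ and /o/, so it spirantizes to the fricative [f]. /k/ is a stop between vowels /o/ and /e/, so it spirantizes to the fricative [x]. /t/ is a stop between vowels /u/ and /o/, so it spirantizes to the fricative [s]. → [rafufoxelouso].
/ravoesodulabax/: /d/ is a stop between vowels /o/ and /u/, so it spirantizes to the fricative [z]. /b/ is a stop between vowels /a/ and /a/, so it spirantizes to the fricative [v]. → [ravoesozulavax].
/ogreboikexme/: /b/ is a stop between vowels /e/ and /o/, so it spirantizes to the fricative [v]. /k/ is a stop between vowels /i/ and /e/, so it spirantizes to the fricative [x]. → [ogrevoixexme].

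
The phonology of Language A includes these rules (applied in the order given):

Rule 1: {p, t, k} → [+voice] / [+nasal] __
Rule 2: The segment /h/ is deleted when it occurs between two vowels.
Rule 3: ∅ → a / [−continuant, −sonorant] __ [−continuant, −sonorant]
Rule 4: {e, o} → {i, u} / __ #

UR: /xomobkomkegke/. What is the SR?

xomobakomgegaki

Rule 1 (post-nasal voicing): /k/ is a voiceless stop immediately after the nasal /m/, so it voices to [g]. /xomobkomkegke/ → xomobkomgegke.
Rule 2 (intervocalic h-deletion): no segment meets the environment; /xomobkomgegke/ is unchanged.
Rule 3 (stop-cluster a-epenthesis): /b/ and /k/ form a stop–stop cluster, so [a] is inserted between them. /g/ and /k/ form a stop–stop cluster, so [a] is inserted between them. /xomobkomgegke/ → xomobakomgegake.
Rule 4 (final vowel raising): /e/ is a mid vowel in word-final position, so it raises to [i]. /xomobakomgegake/ → xomobakomgegaki.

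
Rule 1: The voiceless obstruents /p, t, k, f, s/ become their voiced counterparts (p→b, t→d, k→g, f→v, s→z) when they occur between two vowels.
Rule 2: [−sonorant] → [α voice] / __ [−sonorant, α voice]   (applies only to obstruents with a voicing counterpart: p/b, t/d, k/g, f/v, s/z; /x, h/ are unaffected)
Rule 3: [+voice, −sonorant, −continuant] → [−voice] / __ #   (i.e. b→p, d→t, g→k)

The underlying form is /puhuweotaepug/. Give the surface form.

puhuweodaebuk

Rule 1 (intervocalic voicing): /t/ is a voiceless obstruent between vowels /o/ and /a/, so it voices to [d]. /p/ is a voiceless obstruent between vowels /e/ and /u/, so it voices to [b]. /puhuweotaepug/ → puhuweodaebug.
Rule 2 (regressive voicing assimilation): no segment meets the environment; /puhuweodaebug/ is unchanged.
Rule 3 (final devoicing): /g/ is a voiced stop in word-final position, so it devoices to [k]. /puhuweodaebug/ → puhuweodaebuk.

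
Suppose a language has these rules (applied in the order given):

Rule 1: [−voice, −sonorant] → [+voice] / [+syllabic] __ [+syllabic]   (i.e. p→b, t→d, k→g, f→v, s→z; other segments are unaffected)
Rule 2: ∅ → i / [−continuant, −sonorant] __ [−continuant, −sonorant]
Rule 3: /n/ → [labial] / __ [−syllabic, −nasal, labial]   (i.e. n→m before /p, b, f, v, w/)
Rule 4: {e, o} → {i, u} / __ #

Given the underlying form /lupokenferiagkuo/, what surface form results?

Rule 1 (intervocalic voicing): /p/ is a voiceless obstruent between vowels /u/ and /o/, so it voices to [b]. /k/ is a voiceless obstruent between vowels /o/ and /e/, so it voices to [g]. /lupokenferiagkuo/ → lubogenferiagkuo.
Rule 2 (stop-cluster i-epenthesis): /g/ and /k/ form a stop–stop cluster, so [i] is inserted between them. /lubogenferiagkuo/ → lubogenferiagikuo.
Rule 3 (nasal place assimilation): /n/ precedes the labial consonant /f/, so it assimilates in place to [m]. /lubogenferiagikuo/ → lubogemferiagikuo.
Rule 4 (final vowel raising): /o/ is a mid vowel in word-final position, so it raises to [u]. /lubogemferiagikuo/ → lubogemferiagikuu.

lubogemferiagikuu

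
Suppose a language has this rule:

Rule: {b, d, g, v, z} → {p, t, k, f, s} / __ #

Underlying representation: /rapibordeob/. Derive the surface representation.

rapibordeop

/b/ is a voiced obstruent in word-final position, so it devoices to [p].
Surface form: [rapibordeop].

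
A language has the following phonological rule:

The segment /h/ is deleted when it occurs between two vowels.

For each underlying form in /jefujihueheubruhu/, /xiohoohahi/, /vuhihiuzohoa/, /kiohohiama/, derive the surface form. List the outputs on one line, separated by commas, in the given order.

jefujiueeubruu, xioooai, vuiiuzooa, kiooiama

/jefujihueheubruhu/: /h/ occurs between vowels /i/ and /u/, so it deletes. /h/ occurs between vowels /e/ and /e/, so it deletes. /h/ occurs between vowels /u/ and /u/, so it deletes. → [jefujiueeubruu].
/xiohoohahi/: /h/ occurs between vowels /o/ and /o/, so it deletes. /h/ occurs between vowels /o/ and /a/, so it deletes. /h/ occurs between vowels /a/ and /i/, so it deletes. → [xioooai].
/vuhihiuzohoa/: /h/ occurs between vowels /u/ and /i/, so it deletes. /h/ occurs between vowels /i/ and /i/, so it deletes. /h/ occurs between vowels /o/ and /o/, so it deletes. → [vuiiuzooa].
/kiohohiama/: /h/ occurs between vowels /o/ and /o/, so it deletes. /h/ occurs between vowels /o/ and /i/, so it deletes. → [kiooiama].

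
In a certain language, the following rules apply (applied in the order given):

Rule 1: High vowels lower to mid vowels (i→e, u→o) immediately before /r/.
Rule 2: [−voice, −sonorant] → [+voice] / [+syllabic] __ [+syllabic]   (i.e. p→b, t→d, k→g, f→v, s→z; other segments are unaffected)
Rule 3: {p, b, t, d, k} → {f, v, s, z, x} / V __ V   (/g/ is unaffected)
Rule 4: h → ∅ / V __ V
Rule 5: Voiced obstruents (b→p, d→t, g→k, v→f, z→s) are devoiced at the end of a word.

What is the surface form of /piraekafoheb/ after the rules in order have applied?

peraegavoep

Rule 1 (pre-rhotic lowering): /i/ is a high vowel immediately before /r/, so it lowers to [e]. /piraekafoheb/ → peraekafoheb.
Rule 2 (intervocalic voicing): /k/ is a voiceless obstruent between vowels /e/ and /a/, so it voices to [g]. /f/ is a voiceless obstruent between vowels /a/ and /o/, so it voices to [v]. /peraekafoheb/ → peraegavoheb.
Rule 3 (intervocalic spirantization): no segment meets the environment; /peraegavoheb/ is unchanged.
Rule 4 (intervocalic h-deletion): /h/ occurs between vowels /o/ and /e/, so it deletes. /peraegavoheb/ → peraegavoeb.
Rule 5 (final devoicing): /b/ is a voiced obstruent in word-final position, so it devoices to [p]. /peraegavoeb/ → peraegavoep.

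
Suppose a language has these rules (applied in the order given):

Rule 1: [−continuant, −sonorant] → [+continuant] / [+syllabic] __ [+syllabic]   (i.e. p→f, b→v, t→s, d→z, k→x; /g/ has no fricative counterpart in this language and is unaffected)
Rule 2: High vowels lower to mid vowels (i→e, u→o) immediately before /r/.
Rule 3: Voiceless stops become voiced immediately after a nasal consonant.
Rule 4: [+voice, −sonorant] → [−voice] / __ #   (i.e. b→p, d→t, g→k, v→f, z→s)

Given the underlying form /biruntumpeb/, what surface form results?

berundumbep

Rule 1 (intervocalic spirantization): no segment meets the environment; /biruntumpeb/ is unchanged.
Rule 2 (pre-rhotic lowering): /i/ is a high vowel immediately before /r/, so it lowers to [e]. /biruntumpeb/ → beruntumpeb.
Rule 3 (post-nasal voicing): /t/ is a voiceless stop immediately after the nasal /n/, so it voices to [d]. /p/ is a voiceless stop immediately after the nasal /m/, so it voices to [b]. /beruntumpeb/ → berundumbeb.
Rule 4 (final devoicing): /b/ is a voiced obstruent in word-final position, so it devoices to [p]. /berundumbeb/ → berundumbep.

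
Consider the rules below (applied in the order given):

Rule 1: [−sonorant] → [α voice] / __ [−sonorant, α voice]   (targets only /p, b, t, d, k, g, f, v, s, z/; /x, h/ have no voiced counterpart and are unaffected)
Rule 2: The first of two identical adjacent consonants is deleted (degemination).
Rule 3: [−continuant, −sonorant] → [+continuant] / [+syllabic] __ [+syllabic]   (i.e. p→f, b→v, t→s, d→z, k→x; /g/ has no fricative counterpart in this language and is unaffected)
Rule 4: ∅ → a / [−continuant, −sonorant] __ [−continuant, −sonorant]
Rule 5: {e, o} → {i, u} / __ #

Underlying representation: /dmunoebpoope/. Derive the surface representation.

dmunoefoofi

Rule 1 (regressive voicing assimilation): /b/ precedes the voiceless obstruent /p/, so it devoices to [p] by assimilation. /dmunoebpoope/ → dmunoeppoope.
Rule 2 (degemination): /pp/ is a geminate; the first /p/ deletes. /dmunoeppoope/ → dmunoepoope.
Rule 3 (intervocalic spirantization): /p/ is a stop between vowels /e/ and /o/, so it spirantizes to the fricative [f]. /p/ is a stop between vowels /o/ and /e/, so it spirantizes to the fricative [f]. /dmunoepoope/ → dmunoefoofe.
Rule 4 (stop-cluster a-epenthesis): no segment meets the environment; /dmunoefoofe/ is unchanged.
Rule 5 (final vowel raising): /e/ is a mid vowel in word-final position, so it raises to [i]. /dmunoefoofe/ → dmunoefoofi.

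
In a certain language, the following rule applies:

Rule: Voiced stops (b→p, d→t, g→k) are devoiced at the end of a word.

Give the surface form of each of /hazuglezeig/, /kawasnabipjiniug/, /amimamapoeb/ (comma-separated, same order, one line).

hazuglezeik, kawasnabipjiniuk, amimamapoep

/hazuglezeig/: /g/ is a voiced stop in word-final position, so it devoices to [k]. → [hazuglezeik].
/kawasnabipjiniug/: /g/ is a voiced stop in word-final position, so it devoices to [k]. → [kawasnabipjiniuk].
/amimamapoeb/: /b/ is a voiced stop in word-final position, so it devoices to [p]. → [amimamapoep].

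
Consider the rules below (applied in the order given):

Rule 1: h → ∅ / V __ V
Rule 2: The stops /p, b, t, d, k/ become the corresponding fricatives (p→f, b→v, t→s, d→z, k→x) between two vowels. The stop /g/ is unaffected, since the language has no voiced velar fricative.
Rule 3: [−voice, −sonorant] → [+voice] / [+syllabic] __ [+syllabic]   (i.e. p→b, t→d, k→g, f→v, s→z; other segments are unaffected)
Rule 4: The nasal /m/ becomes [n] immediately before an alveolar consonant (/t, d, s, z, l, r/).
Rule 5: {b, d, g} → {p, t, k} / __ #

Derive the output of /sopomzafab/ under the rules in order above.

Rule 1 (intervocalic h-deletion): no segment meets the environment; /sopomzafab/ is unchanged.
Rule 2 (intervocalic spirantization): /p/ is a stop between vowels /o/ and /o/, so it spirantizes to the fricative [f]. /sopomzafab/ → sofomzafab.
Rule 3 (intervocalic voicing): /f/ is a voiceless obstruent between vowels /o/ and /o/, so it voices to [v]. /f/ is a voiceless obstruent between vowels /a/ and /a/, so it voices to [v]. /sofomzafab/ → sovomzavab.
Rule 4 (nasal place assimilation): /m/ precedes the alveolar consonant /z/, so it assimilates in place to [n]. /sovomzavab/ → sovonzavab.
Rule 5 (final devoicing): /b/ is a voiced stop in word-final position, so it devoices to [p]. /sovonzavab/ → sovonzavap.

sovonzavap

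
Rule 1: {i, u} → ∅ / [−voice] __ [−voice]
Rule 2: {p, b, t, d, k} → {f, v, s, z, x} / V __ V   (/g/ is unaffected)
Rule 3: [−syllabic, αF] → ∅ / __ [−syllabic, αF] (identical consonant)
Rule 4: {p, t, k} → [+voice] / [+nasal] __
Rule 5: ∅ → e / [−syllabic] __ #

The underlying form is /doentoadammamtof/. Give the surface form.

doendoazamamdofe

Rule 1 (high vowel syncope): no segment meets the environment; /doentoadammamtof/ is unchanged.
Rule 2 (intervocalic spirantization): /d/ is a stop between vowels /a/ and /a/, so it spirantizes to the fricative [z]. /doentoadammamtof/ → doentoazammamtof.
Rule 3 (degemination): /mm/ is a geminate; the first /m/ deletes. /doentoazammamtof/ → doentoazamamtof.
Rule 4 (post-nasal voicing): /t/ is a voiceless stop immediately after the nasal /n/, so it voices to [d]. /t/ is a voiceless stop immediately after the nasal /m/, so it voices to [d]. /doentoazamamtof/ → doendoazamamdof.
Rule 5 (final e-epenthesis): the form ends in the consonant /f/, so [e] is inserted word-finally. /doendoazamamdof/ → doendoazamamdofe.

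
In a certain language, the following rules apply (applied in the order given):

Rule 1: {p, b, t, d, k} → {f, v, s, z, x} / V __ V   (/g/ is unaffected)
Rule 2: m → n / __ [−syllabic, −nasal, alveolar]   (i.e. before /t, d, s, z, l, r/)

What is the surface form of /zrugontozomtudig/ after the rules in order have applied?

zrugontozontuzig

Rule 1 (intervocalic spirantization): /d/ is a stop between vowels /u/ and /i/, so it spirantizes to the fricative [z]. /zrugontozomtudig/ → zrugontozomtuzig.
Rule 2 (nasal place assimilation): /m/ precedes the alveolar consonant /t/, so it assimilates in place to [n]. /zrugontozomtuzig/ → zrugontozontuzig.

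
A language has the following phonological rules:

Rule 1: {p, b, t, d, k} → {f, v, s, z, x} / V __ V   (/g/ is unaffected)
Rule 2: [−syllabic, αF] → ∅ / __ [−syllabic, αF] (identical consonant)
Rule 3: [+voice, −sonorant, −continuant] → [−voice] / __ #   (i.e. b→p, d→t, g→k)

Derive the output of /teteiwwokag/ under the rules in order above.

teseiwoxak

Rule 1 (intervocalic spirantization): /t/ is a stop between vowels /e/ and /e/, so it spirantizes to the fricative [s]. /k/ is a stop between vowels /o/ and /a/, so it spirantizes to the fricative [x]. /teteiwwokag/ → teseiwwoxag.
Rule 2 (degemination): /ww/ is a geminate; the first /w/ deletes. /teseiwwoxag/ → teseiwoxag.
Rule 3 (final devoicing): /g/ is a voiced stop in word-final position, so it devoices to [k]. /teseiwoxag/ → teseiwoxak.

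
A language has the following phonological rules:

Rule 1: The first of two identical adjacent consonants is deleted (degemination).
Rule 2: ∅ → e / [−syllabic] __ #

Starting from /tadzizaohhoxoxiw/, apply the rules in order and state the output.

Rule 1 (degemination): /hh/ is a geminate; the first /h/ deletes. /tadzizaohhoxoxiw/ → tadzizaohoxoxiw.
Rule 2 (final e-epenthesis): the form ends in the consonant /w/, so [e] is inserted word-finally. /tadzizaohoxoxiw/ → tadzizaohoxoxiwe.

tadzizaohoxoxiwe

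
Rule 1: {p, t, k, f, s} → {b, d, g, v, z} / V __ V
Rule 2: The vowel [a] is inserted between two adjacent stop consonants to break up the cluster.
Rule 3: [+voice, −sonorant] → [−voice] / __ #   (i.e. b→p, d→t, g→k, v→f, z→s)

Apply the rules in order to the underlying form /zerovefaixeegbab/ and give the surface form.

Rule 1 (intervocalic voicing): /f/ is a voiceless obstruent between vowels /e/ and /a/, so it voices to [v]. /zerovefaixeegbab/ → zerovevaixeegbab.
Rule 2 (stop-cluster a-epenthesis): /g/ and /b/ form a stop–stop cluster, so [a] is inserted between them. /zerovevaixeegbab/ → zerovevaixeegabab.
Rule 3 (final devoicing): /b/ is a voiced obstruent in word-final position, so it devoices to [p]. /zerovevaixeegabab/ → zerovevaixeegabap.

zerovevaixeegabap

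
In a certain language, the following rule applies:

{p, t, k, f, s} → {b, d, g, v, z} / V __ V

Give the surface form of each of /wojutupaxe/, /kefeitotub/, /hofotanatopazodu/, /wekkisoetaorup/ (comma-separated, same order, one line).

/wojutupaxe/: /t/ is a voiceless obstruent between vowels /u/ and /u/, so it voices to [d]. /p/ is a voiceless obstruent between vowels /u/ and /a/, so it voices to [b]. → [wojudubaxe].
/kefeitotub/: /f/ is a voiceless obstruent between vowels /e/ and /e/, so it voices to [v]. /t/ is a voiceless obstruent between vowels /i/ and /o/, so it voices to [d]. /t/ is a voiceless obstruent between vowels /o/ and /u/, so it voices to [d]. → [keveidodub].
/hofotanatopazodu/: /f/ is a voiceless obstruent between vowels /o/ and /o/, so it voices to [v]. /t/ is a voiceless obstruent between vowels /o/ and /a/, so it voices to [d]. /t/ is a voiceless obstruent between vowels /a/ and /o/, so it voices to [d]. /p/ is a voiceless obstruent between vowels /o/ and /a/, so it voices to [b]. → [hovodanadobazodu].
/wekkisoetaorup/: /s/ is a voiceless obstruent between vowels /i/ and /o/, so it voices to [z]. /t/ is a voiceless obstruent between vowels /e/ and /a/, so it voices to [d]. → [wekkizoedaorup].

wojudubaxe, keveidodub, hovodanadobazodu, wekkizoedaorup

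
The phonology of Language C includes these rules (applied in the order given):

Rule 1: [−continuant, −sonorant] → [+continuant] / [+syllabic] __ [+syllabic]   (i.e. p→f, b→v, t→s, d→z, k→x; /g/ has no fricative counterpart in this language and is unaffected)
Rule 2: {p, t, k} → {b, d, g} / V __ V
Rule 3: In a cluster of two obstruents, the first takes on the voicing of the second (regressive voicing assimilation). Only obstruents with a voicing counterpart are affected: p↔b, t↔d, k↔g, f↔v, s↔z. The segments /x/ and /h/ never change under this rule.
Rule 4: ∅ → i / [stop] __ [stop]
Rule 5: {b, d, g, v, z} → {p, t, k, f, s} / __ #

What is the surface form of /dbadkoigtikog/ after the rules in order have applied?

Rule 1 (intervocalic spirantization): /k/ is a stop between vowels /i/ and /o/, so it spirantizes to the fricative [x]. /dbadkoigtikog/ → dbadkoigtixog.
Rule 2 (intervocalic voicing): no segment meets the environment; /dbadkoigtixog/ is unchanged.
Rule 3 (regressive voicing assimilation): /d/ precedes the voiceless obstruent /k/, so it devoices to [t] by assimilation. /g/ precedes the voiceless obstruent /t/, so it devoices to [k] by assimilation. /dbadkoigtixog/ → dbatkoiktixog.
Rule 4 (stop-cluster i-epenthesis): /d/ and /b/ form a stop–stop cluster, so [i] is inserted between them. /t/ and /k/ form a stop–stop cluster, so [i] is inserted between them. /k/ and /t/ form a stop–stop cluster, so [i] is inserted between them. /dbatkoiktixog/ → dibatikoikitixog.
Rule 5 (final devoicing): /g/ is a voiced obstruent in word-final position, so it devoices to [k]. /dibatikoikitixog/ → dibatikoikitixok.

dibatikoikitixok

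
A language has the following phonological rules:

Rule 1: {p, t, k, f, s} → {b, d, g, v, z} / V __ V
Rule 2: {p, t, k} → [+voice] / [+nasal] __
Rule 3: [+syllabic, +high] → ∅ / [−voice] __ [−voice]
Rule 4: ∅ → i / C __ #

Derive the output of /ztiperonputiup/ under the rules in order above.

ztiberonbudiupi

Rule 1 (intervocalic voicing): /p/ is a voiceless obstruent between vowels /i/ and /e/, so it voices to [b]. /t/ is a voiceless obstruent between vowels /u/ and /i/, so it voices to [d]. /ztiperonputiup/ → ztiberonpudiup.
Rule 2 (post-nasal voicing): /p/ is a voiceless stop immediately after the nasal /n/, so it voices to [b]. /ztiberonpudiup/ → ztiberonbudiup.
Rule 3 (high vowel syncope): no segment meets the environment; /ztiberonbudiup/ is unchanged.
Rule 4 (final i-epenthesis): the form ends in the consonant /p/, so [i] is inserted word-finally. /ztiberonbudiup/ → ztiberonbudiupi.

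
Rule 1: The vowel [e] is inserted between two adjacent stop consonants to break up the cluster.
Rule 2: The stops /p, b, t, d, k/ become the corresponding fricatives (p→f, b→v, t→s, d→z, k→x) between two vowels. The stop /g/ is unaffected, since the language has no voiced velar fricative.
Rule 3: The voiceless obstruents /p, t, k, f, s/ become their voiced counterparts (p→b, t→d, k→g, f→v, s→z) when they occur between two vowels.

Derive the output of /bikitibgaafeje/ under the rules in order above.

bixizivegaaveje

Rule 1 (stop-cluster e-epenthesis): /b/ and /g/ form a stop–stop cluster, so [e] is inserted between them. /bikitibgaafeje/ → bikitibegaafeje.
Rule 2 (intervocalic spirantization): /k/ is a stop between vowels /i/ and /i/, so it spirantizes to the fricative [x]. /t/ is a stop between vowels /i/ and /i/, so it spirantizes to the fricative [s]. /b/ is a stop between vowels /i/ and /e/, so it spirantizes to the fricative [v]. /bikitibegaafeje/ → bixisivegaafeje.
Rule 3 (intervocalic voicing): /s/ is a voiceless obstruent between vowels /i/ and /i/, so it voices to [z]. /f/ is a voiceless obstruent between vowels /a/ and /e/, so it voices to [v]. /bixisivegaafeje/ → bixizivegaaveje.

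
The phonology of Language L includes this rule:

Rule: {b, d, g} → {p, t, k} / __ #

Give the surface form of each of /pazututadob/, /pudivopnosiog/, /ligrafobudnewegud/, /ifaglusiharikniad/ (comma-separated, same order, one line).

pazututadop, pudivopnosiok, ligrafobudnewegut, ifaglusiharikniat

/pazututadob/: /b/ is a voiced stop in word-final position, so it devoices to [p]. → [pazututadop].
/pudivopnosiog/: /g/ is a voiced stop in word-final position, so it devoices to [k]. → [pudivopnosiok].
/ligrafobudnewegud/: /d/ is a voiced stop in word-final position, so it devoices to [t]. → [ligrafobudnewegut].
/ifaglusiharikniad/: /d/ is a voiced stop in word-final position, so it devoices to [t]. → [ifaglusiharikniat].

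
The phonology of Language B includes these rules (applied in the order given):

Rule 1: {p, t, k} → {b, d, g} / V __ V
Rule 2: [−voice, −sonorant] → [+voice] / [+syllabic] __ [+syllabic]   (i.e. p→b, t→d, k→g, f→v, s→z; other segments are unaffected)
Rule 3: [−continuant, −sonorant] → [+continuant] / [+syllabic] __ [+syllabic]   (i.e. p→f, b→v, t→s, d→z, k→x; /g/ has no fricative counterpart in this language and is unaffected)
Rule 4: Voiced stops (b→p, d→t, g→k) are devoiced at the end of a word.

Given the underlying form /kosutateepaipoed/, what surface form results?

Rule 1 (intervocalic voicing): /t/ is a voiceless stop between vowels /u/ and /a/, so it voices to [d]. /t/ is a voiceless stop between vowels /a/ and /e/, so it voices to [d]. /p/ is a voiceless stop between vowels /e/ and /a/, so it voices to [b]. /p/ is a voiceless stop between vowels /i/ and /o/, so it voices to [b]. /kosutateepaipoed/ → kosudadeebaiboed.
Rule 2 (intervocalic voicing): /s/ is a voiceless obstruent between vowels /o/ and /u/, so it voices to [z]. /kosudadeebaiboed/ → kozudadeebaiboed.
Rule 3 (intervocalic spirantization): /d/ is a stop between vowels /u/ and /a/, so it spirantizes to the fricative [z]. /d/ is a stop between vowels /a/ and /e/, so it spirantizes to the fricative [z]. /b/ is a stop between vowels /e/ and /a/, so it spirantizes to the fricative [v]. /b/ is a stop between vowels /i/ and /o/, so it spirantizes to the fricative [v]. /kozudadeebaiboed/ → kozuzazeevaivoed.
Rule 4 (final devoicing): /d/ is a voiced stop in word-final position, so it devoices to [t]. /kozuzazeevaivoed/ → kozuzazeevaivoet.

kozuzazeevaivoet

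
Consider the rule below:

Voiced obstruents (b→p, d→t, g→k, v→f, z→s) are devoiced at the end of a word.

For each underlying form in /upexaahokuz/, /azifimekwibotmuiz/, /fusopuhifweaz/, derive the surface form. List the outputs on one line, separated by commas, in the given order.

/upexaahokuz/: /z/ is a voiced obstruent in word-final position, so it devoices to [s]. → [upexaahokus].
/azifimekwibotmuiz/: /z/ is a voiced obstruent in word-final position, so it devoices to [s]. → [azifimekwibotmuis].
/fusopuhifweaz/: /z/ is a voiced obstruent in word-final position, so it devoices to [s]. → [fusopuhifweas].

upexaahokus, azifimekwibotmuis, fusopuhifweas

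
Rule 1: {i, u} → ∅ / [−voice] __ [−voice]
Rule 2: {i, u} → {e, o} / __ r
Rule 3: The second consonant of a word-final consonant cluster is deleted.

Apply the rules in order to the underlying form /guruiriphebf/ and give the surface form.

gorueripheb

Rule 1 (high vowel syncope): no segment meets the environment; /guruiriphebf/ is unchanged.
Rule 2 (pre-rhotic lowering): /u/ is a high vowel immediately before /r/, so it lowers to [o]. /i/ is a high vowel immediately before /r/, so it lowers to [e]. /guruiriphebf/ → gorueriphebf.
Rule 3 (final cluster simplification): /f/ is the second consonant of a word-final cluster /bf/, so it deletes. /gorueriphebf/ → gorueripheb.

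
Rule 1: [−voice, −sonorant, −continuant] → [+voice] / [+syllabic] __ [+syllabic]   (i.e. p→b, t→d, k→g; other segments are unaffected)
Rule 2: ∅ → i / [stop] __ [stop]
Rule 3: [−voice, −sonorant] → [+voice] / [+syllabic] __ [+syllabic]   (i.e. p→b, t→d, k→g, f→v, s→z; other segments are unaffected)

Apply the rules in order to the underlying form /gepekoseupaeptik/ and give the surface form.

Rule 1 (intervocalic voicing): /p/ is a voiceless stop between vowels /e/ and /e/, so it voices to [b]. /k/ is a voiceless stop between vowels /e/ and /o/, so it voices to [g]. /p/ is a voiceless stop between vowels /u/ and /a/, so it voices to [b]. /gepekoseupaeptik/ → gebegoseubaeptik.
Rule 2 (stop-cluster i-epenthesis): /p/ and /t/ form a stop–stop cluster, so [i] is inserted between them. /gebegoseubaeptik/ → gebegoseubaepitik.
Rule 3 (intervocalic voicing): /s/ is a voiceless obstruent between vowels /o/ and /e/, so it voices to [z]. /p/ is a voiceless obstruent between vowels /e/ and /i/, so it voices to [b]. /t/ is a voiceless obstruent between vowels /i/ and /i/, so it voices to [d]. /gebegoseubaepitik/ → gebegozeubaebidik.

gebegozeubaebidik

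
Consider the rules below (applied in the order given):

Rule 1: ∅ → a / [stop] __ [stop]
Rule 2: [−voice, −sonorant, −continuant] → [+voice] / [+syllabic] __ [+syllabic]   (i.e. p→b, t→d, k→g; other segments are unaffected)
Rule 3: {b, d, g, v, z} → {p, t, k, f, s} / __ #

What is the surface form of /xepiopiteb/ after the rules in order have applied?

xebiobidep

Rule 1 (stop-cluster a-epenthesis): no segment meets the environment; /xepiopiteb/ is unchanged.
Rule 2 (intervocalic voicing): /p/ is a voiceless stop between vowels /e/ and /i/, so it voices to [b]. /p/ is a voiceless stop between vowels /o/ and /i/, so it voices to [b]. /t/ is a voiceless stop between vowels /i/ and /e/, so it voices to [d]. /xepiopiteb/ → xebiobideb.
Rule 3 (final devoicing): /b/ is a voiced obstruent in word-final position, so it devoices to [p]. /xebiobideb/ → xebiobidep.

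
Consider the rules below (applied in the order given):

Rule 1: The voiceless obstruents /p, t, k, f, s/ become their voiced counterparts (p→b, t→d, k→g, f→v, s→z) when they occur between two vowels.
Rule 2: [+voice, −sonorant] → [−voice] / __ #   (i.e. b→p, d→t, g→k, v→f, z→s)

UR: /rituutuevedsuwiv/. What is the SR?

riduuduevedsuwif

Rule 1 (intervocalic voicing): /t/ is a voiceless obstruent between vowels /i/ and /u/, so it voices to [d]. /t/ is a voiceless obstruent between vowels /u/ and /u/, so it voices to [d]. /rituutuevedsuwiv/ → riduuduevedsuwiv.
Rule 2 (final devoicing): /v/ is a voiced obstruent in word-final position, so it devoices to [f]. /riduuduevedsuwiv/ → riduuduevedsuwif.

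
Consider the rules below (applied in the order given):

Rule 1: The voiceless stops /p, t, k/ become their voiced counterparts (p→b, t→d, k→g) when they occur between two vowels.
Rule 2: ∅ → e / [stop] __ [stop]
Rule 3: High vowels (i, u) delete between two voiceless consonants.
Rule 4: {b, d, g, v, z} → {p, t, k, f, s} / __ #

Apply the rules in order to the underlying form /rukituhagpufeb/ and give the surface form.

rugiduhagepfep

Rule 1 (intervocalic voicing): /k/ is a voiceless stop between vowels /u/ and /i/, so it voices to [g]. /t/ is a voiceless stop between vowels /i/ and /u/, so it voices to [d]. /rukituhagpufeb/ → rugiduhagpufeb.
Rule 2 (stop-cluster e-epenthesis): /g/ and /p/ form a stop–stop cluster, so [e] is inserted between them. /rugiduhagpufeb/ → rugiduhagepufeb.
Rule 3 (high vowel syncope): /u/ is a high vowel flanked by voiceless consonants /p/ and /f/, so it deletes. /rugiduhagepufeb/ → rugiduhagepfeb.
Rule 4 (final devoicing): /b/ is a voiced obstruent in word-final position, so it devoices to [p]. /rugiduhagepfeb/ → rugiduhagepfep.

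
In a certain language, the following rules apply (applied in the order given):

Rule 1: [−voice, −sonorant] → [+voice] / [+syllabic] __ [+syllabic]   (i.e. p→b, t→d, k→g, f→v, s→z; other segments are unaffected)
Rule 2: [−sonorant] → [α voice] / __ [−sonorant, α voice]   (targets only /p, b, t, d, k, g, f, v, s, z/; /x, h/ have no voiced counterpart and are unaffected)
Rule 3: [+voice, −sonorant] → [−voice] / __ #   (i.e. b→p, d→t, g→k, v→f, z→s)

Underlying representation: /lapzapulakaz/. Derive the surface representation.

labzabulagas

Rule 1 (intervocalic voicing): /p/ is a voiceless obstruent between vowels /a/ and /u/, so it voices to [b]. /k/ is a voiceless obstruent between vowels /a/ and /a/, so it voices to [g]. /lapzapulakaz/ → lapzabulagaz.
Rule 2 (regressive voicing assimilation): /p/ precedes the voiced obstruent /z/, so it voices to [b] by assimilation. /lapzabulagaz/ → labzabulagaz.
Rule 3 (final devoicing): /z/ is a voiced obstruent in word-final position, so it devoices to [s]. /labzabulagaz/ → labzabulagas.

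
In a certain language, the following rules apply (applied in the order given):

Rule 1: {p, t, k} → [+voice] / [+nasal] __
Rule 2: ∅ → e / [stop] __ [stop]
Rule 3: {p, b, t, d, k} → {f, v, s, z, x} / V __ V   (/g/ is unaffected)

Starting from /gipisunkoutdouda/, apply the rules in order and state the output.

gifisungousezouza

Rule 1 (post-nasal voicing): /k/ is a voiceless stop immediately after the nasal /n/, so it voices to [g]. /gipisunkoutdouda/ → gipisungoutdouda.
Rule 2 (stop-cluster e-epenthesis): /t/ and /d/ form a stop–stop cluster, so [e] is inserted between them. /gipisungoutdouda/ → gipisungoutedouda.
Rule 3 (intervocalic spirantization): /p/ is a stop between vowels /i/ and /i/, so it spirantizes to the fricative [f]. /t/ is a stop between vowels /u/ and /e/, so it spirantizes to the fricative [s]. /d/ is a stop between vowels /e/ and /o/, so it spirantizes to the fricative [z]. /d/ is a stop between vowels /u/ and /a/, so it spirantizes to the fricative [z]. /gipisungoutedouda/ → gifisungousezouza.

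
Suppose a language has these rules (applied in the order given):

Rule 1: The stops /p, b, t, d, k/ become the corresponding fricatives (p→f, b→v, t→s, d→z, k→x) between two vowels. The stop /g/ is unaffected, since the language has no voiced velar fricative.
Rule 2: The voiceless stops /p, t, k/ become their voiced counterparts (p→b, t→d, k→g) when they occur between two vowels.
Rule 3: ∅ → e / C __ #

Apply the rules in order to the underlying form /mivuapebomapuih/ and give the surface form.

mivuafevomafuihe

Rule 1 (intervocalic spirantization): /p/ is a stop between vowels /a/ and /e/, so it spirantizes to the fricative [f]. /b/ is a stop between vowels /e/ and /o/, so it spirantizes to the fricative [v]. /p/ is a stop between vowels /a/ and /u/, so it spirantizes to the fricative [f]. /mivuapebomapuih/ → mivuafevomafuih.
Rule 2 (intervocalic voicing): no segment meets the environment; /mivuafevomafuih/ is unchanged.
Rule 3 (final e-epenthesis): the form ends in the consonant /h/, so [e] is inserted word-finally. /mivuafevomafuih/ → mivuafevomafuihe.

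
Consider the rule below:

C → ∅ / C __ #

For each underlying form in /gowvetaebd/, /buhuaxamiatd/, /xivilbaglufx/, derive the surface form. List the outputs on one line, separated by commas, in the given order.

gowvetaeb, buhuaxamiat, xivilbagluf

/gowvetaebd/: /d/ is the second consonant of a word-final cluster /bd/, so it deletes. → [gowvetaeb].
/buhuaxamiatd/: /d/ is the second consonant of a word-final cluster /td/, so it deletes. → [buhuaxamiat].
/xivilbaglufx/: /x/ is the second consonant of a word-final cluster /fx/, so it deletes. → [xivilbagluf].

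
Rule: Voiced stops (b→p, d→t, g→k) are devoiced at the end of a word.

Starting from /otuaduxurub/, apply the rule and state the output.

Scanning /otuaduxurub/: /d/ at position 5 is not in the conditioning environment; /b/ is a voiced stop in word-final position, so it devoices to [p].
Result: [otuaduxurup].

otuaduxurup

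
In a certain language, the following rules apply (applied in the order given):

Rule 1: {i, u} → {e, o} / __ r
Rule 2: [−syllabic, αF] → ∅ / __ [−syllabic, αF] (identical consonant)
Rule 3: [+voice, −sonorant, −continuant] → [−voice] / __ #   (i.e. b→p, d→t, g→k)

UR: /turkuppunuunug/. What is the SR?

torkupunuunuk

Rule 1 (pre-rhotic lowering): /u/ is a high vowel immediately before /r/, so it lowers to [o]. /turkuppunuunug/ → torkuppunuunug.
Rule 2 (degemination): /pp/ is a geminate; the first /p/ deletes. /torkuppunuunug/ → torkupunuunug.
Rule 3 (final devoicing): /g/ is a voiced stop in word-final position, so it devoices to [k]. /torkupunuunug/ → torkupunuunuk.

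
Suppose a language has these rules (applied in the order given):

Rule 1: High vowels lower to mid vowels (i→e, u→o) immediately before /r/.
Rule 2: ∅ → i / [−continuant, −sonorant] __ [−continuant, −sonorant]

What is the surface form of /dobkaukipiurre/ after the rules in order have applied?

dobikaukipiorre

Rule 1 (pre-rhotic lowering): /u/ is a high vowel immediately before /r/, so it lowers to [o]. /dobkaukipiurre/ → dobkaukipiorre.
Rule 2 (stop-cluster i-epenthesis): /b/ and /k/ form a stop–stop cluster, so [i] is inserted between them. /dobkaukipiorre/ → dobikaukipiorre.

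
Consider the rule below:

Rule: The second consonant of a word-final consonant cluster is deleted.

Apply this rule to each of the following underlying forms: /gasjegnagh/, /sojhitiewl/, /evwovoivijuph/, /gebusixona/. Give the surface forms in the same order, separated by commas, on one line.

gasjegnag, sojhitiew, evwovoivijup, gebusixona

/gasjegnagh/: /h/ is the second consonant of a word-final cluster /gh/, so it deletes. → [gasjegnag].
/sojhitiewl/: /l/ is the second consonant of a word-final cluster /wl/, so it deletes. → [sojhitiew].
/evwovoivijuph/: /h/ is the second consonant of a word-final cluster /ph/, so it deletes. → [evwovoivijup].
/gebusixona/: the rule's environment is not met; surfaces unchanged as [gebusixona].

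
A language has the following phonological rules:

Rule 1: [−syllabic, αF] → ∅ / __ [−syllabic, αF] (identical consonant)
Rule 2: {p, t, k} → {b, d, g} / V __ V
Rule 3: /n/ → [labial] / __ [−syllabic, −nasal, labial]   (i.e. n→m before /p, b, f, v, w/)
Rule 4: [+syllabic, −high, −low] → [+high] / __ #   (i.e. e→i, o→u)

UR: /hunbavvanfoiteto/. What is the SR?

Rule 1 (degemination): /vv/ is a geminate; the first /v/ deletes. /hunbavvanfoiteto/ → hunbavanfoiteto.
Rule 2 (intervocalic voicing): /t/ is a voiceless stop between vowels /i/ and /e/, so it voices to [d]. /t/ is a voiceless stop between vowels /e/ and /o/, so it voices to [d]. /hunbavanfoiteto/ → hunbavanfoidedo.
Rule 3 (nasal place assimilation): /n/ precedes the labial consonant /b/, so it assimilates in place to [m]. /n/ precedes the labial consonant /f/, so it assimilates in place to [m]. /hunbavanfoidedo/ → humbavamfoidedo.
Rule 4 (final vowel raising): /o/ is a mid vowel in word-final position, so it raises to [u]. /humbavamfoidedo/ → humbavamfoidedu.

humbavamfoidedu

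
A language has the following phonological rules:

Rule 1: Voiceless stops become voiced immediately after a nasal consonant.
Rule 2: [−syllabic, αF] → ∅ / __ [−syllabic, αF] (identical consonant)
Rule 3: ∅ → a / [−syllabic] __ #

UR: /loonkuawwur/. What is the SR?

loonguawura

Rule 1 (post-nasal voicing): /k/ is a voiceless stop immediately after the nasal /n/, so it voices to [g]. /loonkuawwur/ → loonguawwur.
Rule 2 (degemination): /ww/ is a geminate; the first /w/ deletes. /loonguawwur/ → loonguawur.
Rule 3 (final a-epenthesis): the form ends in the consonant /r/, so [a] is inserted word-finally. /loonguawur/ → loonguawura.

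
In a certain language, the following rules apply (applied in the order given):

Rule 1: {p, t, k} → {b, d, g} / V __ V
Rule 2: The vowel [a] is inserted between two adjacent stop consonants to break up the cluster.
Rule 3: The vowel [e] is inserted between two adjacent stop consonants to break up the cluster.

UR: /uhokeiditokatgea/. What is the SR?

Rule 1 (intervocalic voicing): /k/ is a voiceless stop between vowels /o/ and /e/, so it voices to [g]. /t/ is a voiceless stop between vowels /i/ and /o/, so it voices to [d]. /k/ is a voiceless stop between vowels /o/ and /a/, so it voices to [g]. /uhokeiditokatgea/ → uhogeididogatgea.
Rule 2 (stop-cluster a-epenthesis): /t/ and /g/ form a stop–stop cluster, so [a] is inserted between them. /uhogeididogatgea/ → uhogeididogatagea.
Rule 3 (stop-cluster e-epenthesis): no segment meets the environment; /uhogeididogatagea/ is unchanged.

uhogeididogatagea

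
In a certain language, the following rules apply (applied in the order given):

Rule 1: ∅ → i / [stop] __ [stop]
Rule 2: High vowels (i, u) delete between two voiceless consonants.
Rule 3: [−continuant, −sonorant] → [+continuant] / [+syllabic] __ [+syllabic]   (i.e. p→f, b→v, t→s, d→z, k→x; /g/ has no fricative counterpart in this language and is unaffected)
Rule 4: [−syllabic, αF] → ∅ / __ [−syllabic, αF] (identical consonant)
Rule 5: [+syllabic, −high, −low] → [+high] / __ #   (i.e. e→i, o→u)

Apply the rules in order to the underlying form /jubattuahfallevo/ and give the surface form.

juvatuahfalevu

Rule 1 (stop-cluster i-epenthesis): /t/ and /t/ form a stop–stop cluster, so [i] is inserted between them. /jubattuahfallevo/ → jubatituahfallevo.
Rule 2 (high vowel syncope): /i/ is a high vowel flanked by voiceless consonants /t/ and /t/, so it deletes. /jubatituahfallevo/ → jubattuahfallevo.
Rule 3 (intervocalic spirantization): /b/ is a stop between vowels /u/ and /a/, so it spirantizes to the fricative [v]. /jubattuahfallevo/ → juvattuahfallevo.
Rule 4 (degemination): /tt/ is a geminate; the first /t/ deletes. /ll/ is a geminate; the first /l/ deletes. /juvattuahfallevo/ → juvatuahfalevo.
Rule 5 (final vowel raising): /o/ is a mid vowel in word-final position, so it raises to [u]. /juvatuahfalevo/ → juvatuahfalevu.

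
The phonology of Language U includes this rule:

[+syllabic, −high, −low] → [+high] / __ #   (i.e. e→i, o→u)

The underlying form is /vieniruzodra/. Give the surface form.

vieniruzodra

No segment of /vieniruzodra/ meets the structural description of the rule, so the form surfaces unchanged.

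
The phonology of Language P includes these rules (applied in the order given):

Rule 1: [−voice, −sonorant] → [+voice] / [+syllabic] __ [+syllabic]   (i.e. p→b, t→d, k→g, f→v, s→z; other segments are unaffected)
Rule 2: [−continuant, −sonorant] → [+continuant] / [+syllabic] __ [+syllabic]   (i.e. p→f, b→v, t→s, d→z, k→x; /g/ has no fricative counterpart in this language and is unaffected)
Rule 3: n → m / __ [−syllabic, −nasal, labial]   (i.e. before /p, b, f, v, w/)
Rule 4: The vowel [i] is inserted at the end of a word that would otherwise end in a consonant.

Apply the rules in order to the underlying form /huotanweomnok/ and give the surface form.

Rule 1 (intervocalic voicing): /t/ is a voiceless obstruent between vowels /o/ and /a/, so it voices to [d]. /huotanweomnok/ → huodanweomnok.
Rule 2 (intervocalic spirantization): /d/ is a stop between vowels /o/ and /a/, so it spirantizes to the fricative [z]. /huodanweomnok/ → huozanweomnok.
Rule 3 (nasal place assimilation): /n/ precedes the labial consonant /w/, so it assimilates in place to [m]. /huozanweomnok/ → huozamweomnok.
Rule 4 (final i-epenthesis): the form ends in the consonant /k/, so [i] is inserted word-finally. /huozamweomnok/ → huozamweomnoki.

huozamweomnoki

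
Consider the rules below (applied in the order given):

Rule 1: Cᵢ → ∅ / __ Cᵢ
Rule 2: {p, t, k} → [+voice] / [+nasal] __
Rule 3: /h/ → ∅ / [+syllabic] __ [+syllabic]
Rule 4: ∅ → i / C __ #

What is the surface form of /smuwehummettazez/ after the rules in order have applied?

smuweumetazezi

Rule 1 (degemination): /mm/ is a geminate; the first /m/ deletes. /tt/ is a geminate; the first /t/ deletes. /smuwehummettazez/ → smuwehumetazez.
Rule 2 (post-nasal voicing): no segment meets the environment; /smuwehumetazez/ is unchanged.
Rule 3 (intervocalic h-deletion): /h/ occurs between vowels /e/ and /u/, so it deletes. /smuwehumetazez/ → smuweumetazez.
Rule 4 (final i-epenthesis): the form ends in the consonant /z/, so [i] is inserted word-finally. /smuweumetazez/ → smuweumetazezi.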